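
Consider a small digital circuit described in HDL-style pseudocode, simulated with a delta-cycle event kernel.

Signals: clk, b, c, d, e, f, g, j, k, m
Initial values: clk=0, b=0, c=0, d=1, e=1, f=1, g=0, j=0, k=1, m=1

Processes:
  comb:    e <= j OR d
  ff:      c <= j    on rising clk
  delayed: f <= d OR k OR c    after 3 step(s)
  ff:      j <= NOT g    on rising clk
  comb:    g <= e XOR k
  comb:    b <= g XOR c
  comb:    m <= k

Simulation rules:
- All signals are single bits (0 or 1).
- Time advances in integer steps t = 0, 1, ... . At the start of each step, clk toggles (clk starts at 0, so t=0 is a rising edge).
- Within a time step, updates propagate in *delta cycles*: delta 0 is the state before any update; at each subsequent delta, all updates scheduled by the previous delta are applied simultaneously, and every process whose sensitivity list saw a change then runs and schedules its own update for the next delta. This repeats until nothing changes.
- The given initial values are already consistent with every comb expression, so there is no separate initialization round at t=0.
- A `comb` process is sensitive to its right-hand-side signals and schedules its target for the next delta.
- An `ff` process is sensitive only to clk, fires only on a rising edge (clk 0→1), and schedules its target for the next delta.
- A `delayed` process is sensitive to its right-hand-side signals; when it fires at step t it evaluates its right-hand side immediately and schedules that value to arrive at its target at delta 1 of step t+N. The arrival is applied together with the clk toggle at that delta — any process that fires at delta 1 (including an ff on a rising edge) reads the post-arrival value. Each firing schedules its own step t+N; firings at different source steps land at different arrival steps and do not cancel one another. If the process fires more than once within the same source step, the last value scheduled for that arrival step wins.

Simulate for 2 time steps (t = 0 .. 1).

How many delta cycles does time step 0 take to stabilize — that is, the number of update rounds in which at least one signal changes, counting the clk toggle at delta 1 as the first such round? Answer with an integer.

t0.Δ0 f=1 c=0 d=1 k=1 j=0 m=1 e=1 clk=0 g=0 b=0
t0.Δ1 f=1 c=0 d=1 k=1 j=0 m=1 e=1 clk=1 g=0 b=0
t0.Δ2 f=1 c=0 d=1 k=1 j=1 m=1 e=1 clk=1 g=0 b=0
t1.Δ0 f=1 c=0 d=1 k=1 j=1 m=1 e=1 clk=1 g=0 b=0
t1.Δ1 f=1 c=0 d=1 k=1 j=1 m=1 e=1 clk=0 g=0 b=0

2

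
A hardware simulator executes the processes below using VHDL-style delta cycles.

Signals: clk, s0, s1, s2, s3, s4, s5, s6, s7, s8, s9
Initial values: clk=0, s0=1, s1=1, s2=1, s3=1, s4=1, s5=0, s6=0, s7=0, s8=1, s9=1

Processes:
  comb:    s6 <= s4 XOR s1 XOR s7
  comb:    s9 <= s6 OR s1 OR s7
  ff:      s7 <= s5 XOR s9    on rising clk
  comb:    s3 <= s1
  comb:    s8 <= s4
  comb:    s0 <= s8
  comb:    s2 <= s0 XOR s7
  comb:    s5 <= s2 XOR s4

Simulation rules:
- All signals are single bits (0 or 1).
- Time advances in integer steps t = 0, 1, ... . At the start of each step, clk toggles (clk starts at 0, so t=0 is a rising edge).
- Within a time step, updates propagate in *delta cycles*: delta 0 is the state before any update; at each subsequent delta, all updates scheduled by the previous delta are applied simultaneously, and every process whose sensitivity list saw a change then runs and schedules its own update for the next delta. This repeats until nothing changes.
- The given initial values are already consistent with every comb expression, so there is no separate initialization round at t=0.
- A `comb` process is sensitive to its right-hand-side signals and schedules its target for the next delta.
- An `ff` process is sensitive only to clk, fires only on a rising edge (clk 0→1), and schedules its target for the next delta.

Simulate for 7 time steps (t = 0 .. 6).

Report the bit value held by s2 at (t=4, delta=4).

0

t=0 Δ0: s8=1 clk=0 s9=1 s2=1 s3=1 s6=0 s0=1 s5=0 s1=1 s4=1 s7=0
  Δ1: clk:0→1
  Δ2: s7:0→1
  Δ3: s2:1→0, s6:0→1
  Δ4: s5:0→1
  (4Δ to stable)
t=1 Δ0: s8=1 clk=1 s9=1 s2=0 s3=1 s6=1 s0=1 s5=1 s1=1 s4=1 s7=1
  Δ1: clk:1→0
  (1Δ to stable)
t=2 Δ0: s8=1 clk=0 s9=1 s2=0 s3=1 s6=1 s0=1 s5=1 s1=1 s4=1 s7=1
  Δ1: clk:0→1
  Δ2: s7:1→0
  Δ3: s2:0→1, s6:1→0
  Δ4: s5:1→0
  (4Δ to stable)
t=3 Δ0: s8=1 clk=1 s9=1 s2=1 s3=1 s6=0 s0=1 s5=0 s1=1 s4=1 s7=0
  Δ1: clk:1→0
  (1Δ to stable)
t=4 Δ0: s8=1 clk=0 s9=1 s2=1 s3=1 s6=0 s0=1 s5=0 s1=1 s4=1 s7=0
  Δ1: clk:0→1
  Δ2: s7:0→1
  Δ3: s2:1→0, s6:0→1
  Δ4: s5:0→1
  (4Δ to stable)
t=5 Δ0: s8=1 clk=1 s9=1 s2=0 s3=1 s6=1 s0=1 s5=1 s1=1 s4=1 s7=1
  Δ1: clk:1→0
  (1Δ to stable)
t=6 Δ0: s8=1 clk=0 s9=1 s2=0 s3=1 s6=1 s0=1 s5=1 s1=1 s4=1 s7=1
  Δ1: clk:0→1
  Δ2: s7:1→0
  Δ3: s2:0→1, s6:1→0
  Δ4: s5:1→0
  (4Δ to stable)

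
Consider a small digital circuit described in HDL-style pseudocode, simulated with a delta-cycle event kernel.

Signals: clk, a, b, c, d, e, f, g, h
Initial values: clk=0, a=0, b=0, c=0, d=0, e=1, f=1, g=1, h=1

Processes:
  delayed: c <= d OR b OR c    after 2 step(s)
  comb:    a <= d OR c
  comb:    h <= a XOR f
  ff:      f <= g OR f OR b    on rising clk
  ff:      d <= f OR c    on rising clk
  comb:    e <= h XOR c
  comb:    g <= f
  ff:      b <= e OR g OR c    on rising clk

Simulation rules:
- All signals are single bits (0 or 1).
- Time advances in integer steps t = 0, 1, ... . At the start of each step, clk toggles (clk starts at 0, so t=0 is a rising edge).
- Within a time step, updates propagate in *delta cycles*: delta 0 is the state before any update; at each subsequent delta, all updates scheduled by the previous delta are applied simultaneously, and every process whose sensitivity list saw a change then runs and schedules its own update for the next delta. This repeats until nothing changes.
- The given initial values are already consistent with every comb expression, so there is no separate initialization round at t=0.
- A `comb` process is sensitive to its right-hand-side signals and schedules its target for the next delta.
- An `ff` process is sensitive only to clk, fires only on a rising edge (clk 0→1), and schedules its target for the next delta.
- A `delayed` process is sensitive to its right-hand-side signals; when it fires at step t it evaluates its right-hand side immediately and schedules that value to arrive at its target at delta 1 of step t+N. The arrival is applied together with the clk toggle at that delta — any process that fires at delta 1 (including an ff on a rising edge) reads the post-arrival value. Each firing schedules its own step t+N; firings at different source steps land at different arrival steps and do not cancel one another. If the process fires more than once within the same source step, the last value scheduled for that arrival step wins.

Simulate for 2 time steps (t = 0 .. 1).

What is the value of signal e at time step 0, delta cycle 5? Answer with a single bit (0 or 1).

0

t=0 Δ0: c=0 h=1 d=0 e=1 a=0 g=1 b=0 clk=0 f=1
  Δ1: clk:0→1
  Δ2: d:0→1, b:0→1
  Δ3: a:0→1
  Δ4: h:1→0
  Δ5: e:1→0
  (5Δ to stable)
t=1 Δ0: c=0 h=0 d=1 e=0 a=1 g=1 b=1 clk=1 f=1
  Δ1: clk:1→0
  (1Δ to stable)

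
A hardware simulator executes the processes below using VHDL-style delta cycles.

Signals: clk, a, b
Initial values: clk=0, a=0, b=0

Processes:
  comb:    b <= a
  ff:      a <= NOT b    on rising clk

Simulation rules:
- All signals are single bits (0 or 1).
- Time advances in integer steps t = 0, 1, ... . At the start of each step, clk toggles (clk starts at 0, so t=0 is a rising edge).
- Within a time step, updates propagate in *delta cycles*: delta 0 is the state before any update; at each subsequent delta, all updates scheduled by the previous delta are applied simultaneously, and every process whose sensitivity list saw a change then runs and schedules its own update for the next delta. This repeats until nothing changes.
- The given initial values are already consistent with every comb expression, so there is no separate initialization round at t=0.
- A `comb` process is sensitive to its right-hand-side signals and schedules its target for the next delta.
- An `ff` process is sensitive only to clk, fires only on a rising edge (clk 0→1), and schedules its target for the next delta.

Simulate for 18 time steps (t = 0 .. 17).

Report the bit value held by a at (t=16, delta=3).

1

t=0 Δ0: clk=0 a=0 b=0
  Δ1: clk:0→1
  Δ2: a:0→1
  Δ3: b:0→1
  (3Δ to stable)
t=1 Δ0: clk=1 a=1 b=1
  Δ1: clk:1→0
  (1Δ to stable)
t=2 Δ0: clk=0 a=1 b=1
  Δ1: clk:0→1
  Δ2: a:1→0
  Δ3: b:1→0
  (3Δ to stable)
t=3 Δ0: clk=1 a=0 b=0
  Δ1: clk:1→0
  (1Δ to stable)
t=4 Δ0: clk=0 a=0 b=0
  Δ1: clk:0→1
  Δ2: a:0→1
  Δ3: b:0→1
  (3Δ to stable)
t=5 Δ0: clk=1 a=1 b=1
  Δ1: clk:1→0
  (1Δ to stable)
t=6 Δ0: clk=0 a=1 b=1
  Δ1: clk:0→1
  Δ2: a:1→0
  Δ3: b:1→0
  (3Δ to stable)
t=7 Δ0: clk=1 a=0 b=0
  Δ1: clk:1→0
  (1Δ to stable)
t=8 Δ0: clk=0 a=0 b=0
  Δ1: clk:0→1
  Δ2: a:0→1
  Δ3: b:0→1
  (3Δ to stable)
t=9 Δ0: clk=1 a=1 b=1
  Δ1: clk:1→0
  (1Δ to stable)
t=10 Δ0: clk=0 a=1 b=1
  Δ1: clk:0→1
  Δ2: a:1→0
  Δ3: b:1→0
  (3Δ to stable)
t=11 Δ0: clk=1 a=0 b=0
  Δ1: clk:1→0
  (1Δ to stable)
t=12 Δ0: clk=0 a=0 b=0
  Δ1: clk:0→1
  Δ2: a:0→1
  Δ3: b:0→1
  (3Δ to stable)
t=13 Δ0: clk=1 a=1 b=1
  Δ1: clk:1→0
  (1Δ to stable)
t=14 Δ0: clk=0 a=1 b=1
  Δ1: clk:0→1
  Δ2: a:1→0
  Δ3: b:1→0
  (3Δ to stable)
t=15 Δ0: clk=1 a=0 b=0
  Δ1: clk:1→0
  (1Δ to stable)
t=16 Δ0: clk=0 a=0 b=0
  Δ1: clk:0→1
  Δ2: a:0→1
  Δ3: b:0→1
  (3Δ to stable)
t=17 Δ0: clk=1 a=1 b=1
  Δ1: clk:1→0
  (1Δ to stable)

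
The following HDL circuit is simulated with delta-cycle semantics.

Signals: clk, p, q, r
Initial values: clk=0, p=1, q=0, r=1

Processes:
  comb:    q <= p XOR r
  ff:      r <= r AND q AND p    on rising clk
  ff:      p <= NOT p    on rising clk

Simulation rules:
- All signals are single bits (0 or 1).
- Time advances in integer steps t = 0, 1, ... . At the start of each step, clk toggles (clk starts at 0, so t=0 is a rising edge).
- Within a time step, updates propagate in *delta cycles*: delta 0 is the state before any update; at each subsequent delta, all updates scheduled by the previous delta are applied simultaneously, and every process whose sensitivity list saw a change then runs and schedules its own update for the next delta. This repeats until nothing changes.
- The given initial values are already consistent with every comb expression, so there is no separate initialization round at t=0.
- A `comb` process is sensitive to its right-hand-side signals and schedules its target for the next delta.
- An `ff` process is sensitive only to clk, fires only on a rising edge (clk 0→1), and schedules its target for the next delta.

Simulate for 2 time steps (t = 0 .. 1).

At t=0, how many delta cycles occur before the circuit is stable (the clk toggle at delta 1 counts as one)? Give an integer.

2

t=0 Δ0: q=0 clk=0 p=1 r=1
  Δ1: clk:0→1
  Δ2: p:1→0, r:1→0
  (2Δ to stable)
t=1 Δ0: q=0 clk=1 p=0 r=0
  Δ1: clk:1→0
  (1Δ to stable)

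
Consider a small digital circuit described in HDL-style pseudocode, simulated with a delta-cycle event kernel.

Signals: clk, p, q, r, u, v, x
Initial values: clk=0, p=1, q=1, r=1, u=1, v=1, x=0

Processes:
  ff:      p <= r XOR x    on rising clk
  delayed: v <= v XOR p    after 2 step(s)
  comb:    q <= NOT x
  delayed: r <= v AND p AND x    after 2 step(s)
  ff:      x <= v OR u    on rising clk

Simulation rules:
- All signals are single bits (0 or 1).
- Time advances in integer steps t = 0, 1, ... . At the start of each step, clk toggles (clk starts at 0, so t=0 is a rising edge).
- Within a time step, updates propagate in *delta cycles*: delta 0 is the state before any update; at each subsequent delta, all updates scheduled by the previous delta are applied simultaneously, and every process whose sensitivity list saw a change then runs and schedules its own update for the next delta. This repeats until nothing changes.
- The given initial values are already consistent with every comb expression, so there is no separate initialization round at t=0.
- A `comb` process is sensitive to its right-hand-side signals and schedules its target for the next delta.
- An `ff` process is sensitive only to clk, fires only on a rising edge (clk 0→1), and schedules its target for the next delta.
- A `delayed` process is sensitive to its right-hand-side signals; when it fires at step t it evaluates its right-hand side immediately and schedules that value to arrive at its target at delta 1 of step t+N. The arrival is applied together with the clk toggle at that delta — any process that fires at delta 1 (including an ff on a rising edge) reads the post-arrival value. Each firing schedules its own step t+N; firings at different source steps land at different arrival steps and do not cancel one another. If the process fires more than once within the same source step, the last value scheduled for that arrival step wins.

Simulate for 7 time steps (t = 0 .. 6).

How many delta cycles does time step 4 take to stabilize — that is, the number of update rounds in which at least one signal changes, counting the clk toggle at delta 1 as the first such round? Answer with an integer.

2

t0.Δ0 q=1 v=1 r=1 clk=0 u=1 p=1 x=0
t0.Δ1 q=1 v=1 r=1 clk=1 u=1 p=1 x=0
t0.Δ2 q=1 v=1 r=1 clk=1 u=1 p=1 x=1
t0.Δ3 q=0 v=1 r=1 clk=1 u=1 p=1 x=1
t1.Δ0 q=0 v=1 r=1 clk=1 u=1 p=1 x=1
t1.Δ1 q=0 v=1 r=1 clk=0 u=1 p=1 x=1
t2.Δ0 q=0 v=1 r=1 clk=0 u=1 p=1 x=1
t2.Δ1 q=0 v=1 r=1 clk=1 u=1 p=1 x=1
t2.Δ2 q=0 v=1 r=1 clk=1 u=1 p=0 x=1
t3.Δ0 q=0 v=1 r=1 clk=1 u=1 p=0 x=1
t3.Δ1 q=0 v=1 r=1 clk=0 u=1 p=0 x=1
t4.Δ0 q=0 v=1 r=1 clk=0 u=1 p=0 x=1
t4.Δ1 q=0 v=1 r=0 clk=1 u=1 p=0 x=1
t4.Δ2 q=0 v=1 r=0 clk=1 u=1 p=1 x=1
t5.Δ0 q=0 v=1 r=0 clk=1 u=1 p=1 x=1
t5.Δ1 q=0 v=1 r=0 clk=0 u=1 p=1 x=1
t6.Δ0 q=0 v=1 r=0 clk=0 u=1 p=1 x=1
t6.Δ1 q=0 v=0 r=1 clk=1 u=1 p=1 x=1
t6.Δ2 q=0 v=0 r=1 clk=1 u=1 p=0 x=1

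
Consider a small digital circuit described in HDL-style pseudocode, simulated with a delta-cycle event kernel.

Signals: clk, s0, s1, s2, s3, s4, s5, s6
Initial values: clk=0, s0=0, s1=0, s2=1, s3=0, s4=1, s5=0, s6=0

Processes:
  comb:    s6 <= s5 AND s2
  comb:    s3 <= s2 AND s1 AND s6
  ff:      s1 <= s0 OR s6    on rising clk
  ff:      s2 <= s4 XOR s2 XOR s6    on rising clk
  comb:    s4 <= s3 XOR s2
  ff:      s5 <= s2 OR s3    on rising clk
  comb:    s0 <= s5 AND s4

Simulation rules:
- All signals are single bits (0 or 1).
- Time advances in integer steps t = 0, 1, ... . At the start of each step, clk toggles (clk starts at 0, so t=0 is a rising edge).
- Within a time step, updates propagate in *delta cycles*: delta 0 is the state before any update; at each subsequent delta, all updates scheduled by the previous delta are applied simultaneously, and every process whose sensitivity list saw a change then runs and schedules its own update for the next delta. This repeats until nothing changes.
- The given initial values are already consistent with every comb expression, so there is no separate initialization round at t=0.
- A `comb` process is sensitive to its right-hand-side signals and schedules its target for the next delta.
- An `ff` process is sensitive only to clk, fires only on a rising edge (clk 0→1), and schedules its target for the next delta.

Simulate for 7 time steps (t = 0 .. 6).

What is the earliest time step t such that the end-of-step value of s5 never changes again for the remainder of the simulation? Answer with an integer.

2

t0.Δ0 clk=0 s5=0 s1=0 s6=0 s4=1 s0=0 s3=0 s2=1
t0.Δ1 clk=1 s5=0 s1=0 s6=0 s4=1 s0=0 s3=0 s2=1
t0.Δ2 clk=1 s5=1 s1=0 s6=0 s4=1 s0=0 s3=0 s2=0
t0.Δ3 clk=1 s5=1 s1=0 s6=0 s4=0 s0=1 s3=0 s2=0
t0.Δ4 clk=1 s5=1 s1=0 s6=0 s4=0 s0=0 s3=0 s2=0
t1.Δ0 clk=1 s5=1 s1=0 s6=0 s4=0 s0=0 s3=0 s2=0
t1.Δ1 clk=0 s5=1 s1=0 s6=0 s4=0 s0=0 s3=0 s2=0
t2.Δ0 clk=0 s5=1 s1=0 s6=0 s4=0 s0=0 s3=0 s2=0
t2.Δ1 clk=1 s5=1 s1=0 s6=0 s4=0 s0=0 s3=0 s2=0
t2.Δ2 clk=1 s5=0 s1=0 s6=0 s4=0 s0=0 s3=0 s2=0
t3.Δ0 clk=1 s5=0 s1=0 s6=0 s4=0 s0=0 s3=0 s2=0
t3.Δ1 clk=0 s5=0 s1=0 s6=0 s4=0 s0=0 s3=0 s2=0
t4.Δ0 clk=0 s5=0 s1=0 s6=0 s4=0 s0=0 s3=0 s2=0
t4.Δ1 clk=1 s5=0 s1=0 s6=0 s4=0 s0=0 s3=0 s2=0
t5.Δ0 clk=1 s5=0 s1=0 s6=0 s4=0 s0=0 s3=0 s2=0
t5.Δ1 clk=0 s5=0 s1=0 s6=0 s4=0 s0=0 s3=0 s2=0
t6.Δ0 clk=0 s5=0 s1=0 s6=0 s4=0 s0=0 s3=0 s2=0
t6.Δ1 clk=1 s5=0 s1=0 s6=0 s4=0 s0=0 s3=0 s2=0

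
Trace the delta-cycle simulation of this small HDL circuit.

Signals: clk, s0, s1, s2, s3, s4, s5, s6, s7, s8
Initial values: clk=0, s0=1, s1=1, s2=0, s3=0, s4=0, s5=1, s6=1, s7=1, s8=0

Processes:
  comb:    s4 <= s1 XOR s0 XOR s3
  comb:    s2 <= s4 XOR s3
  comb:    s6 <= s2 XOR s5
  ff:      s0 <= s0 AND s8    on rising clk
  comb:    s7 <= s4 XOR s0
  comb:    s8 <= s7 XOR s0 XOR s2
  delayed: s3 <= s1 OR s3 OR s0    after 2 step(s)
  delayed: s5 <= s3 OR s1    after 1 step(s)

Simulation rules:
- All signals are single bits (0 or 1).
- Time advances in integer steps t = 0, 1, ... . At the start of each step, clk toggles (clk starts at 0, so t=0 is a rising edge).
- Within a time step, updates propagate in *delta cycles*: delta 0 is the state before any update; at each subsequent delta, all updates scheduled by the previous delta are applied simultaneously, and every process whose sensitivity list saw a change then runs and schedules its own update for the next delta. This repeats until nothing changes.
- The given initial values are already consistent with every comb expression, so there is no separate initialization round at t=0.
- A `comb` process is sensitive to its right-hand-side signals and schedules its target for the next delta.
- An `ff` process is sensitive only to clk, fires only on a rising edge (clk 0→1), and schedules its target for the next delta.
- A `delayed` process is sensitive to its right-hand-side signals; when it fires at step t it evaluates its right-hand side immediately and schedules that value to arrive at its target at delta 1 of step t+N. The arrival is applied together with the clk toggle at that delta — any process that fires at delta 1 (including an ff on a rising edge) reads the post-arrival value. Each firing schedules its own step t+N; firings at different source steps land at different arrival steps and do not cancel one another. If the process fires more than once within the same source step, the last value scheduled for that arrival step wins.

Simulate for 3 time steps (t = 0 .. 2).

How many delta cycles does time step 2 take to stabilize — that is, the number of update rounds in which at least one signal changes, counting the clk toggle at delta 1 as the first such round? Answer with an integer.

t=0 Δ0: s5=1 clk=0 s8=0 s2=0 s7=1 s1=1 s3=0 s6=1 s4=0 s0=1
  Δ1: clk:0→1
  Δ2: s0:1→0
  Δ3: s8:0→1, s7:1→0, s4:0→1
  Δ4: s8:1→0, s2:0→1, s7:0→1
  Δ5: s6:1→0
  (5Δ to stable)
t=1 Δ0: s5=1 clk=1 s8=0 s2=1 s7=1 s1=1 s3=0 s6=0 s4=1 s0=0
  Δ1: clk:1→0
  (1Δ to stable)
t=2 Δ0: s5=1 clk=0 s8=0 s2=1 s7=1 s1=1 s3=0 s6=0 s4=1 s0=0
  Δ1: clk:0→1, s3:0→1
  Δ2: s2:1→0, s4:1→0
  Δ3: s8:0→1, s2:0→1, s7:1→0, s6:0→1
  Δ4: s6:1→0
  (4Δ to stable)

4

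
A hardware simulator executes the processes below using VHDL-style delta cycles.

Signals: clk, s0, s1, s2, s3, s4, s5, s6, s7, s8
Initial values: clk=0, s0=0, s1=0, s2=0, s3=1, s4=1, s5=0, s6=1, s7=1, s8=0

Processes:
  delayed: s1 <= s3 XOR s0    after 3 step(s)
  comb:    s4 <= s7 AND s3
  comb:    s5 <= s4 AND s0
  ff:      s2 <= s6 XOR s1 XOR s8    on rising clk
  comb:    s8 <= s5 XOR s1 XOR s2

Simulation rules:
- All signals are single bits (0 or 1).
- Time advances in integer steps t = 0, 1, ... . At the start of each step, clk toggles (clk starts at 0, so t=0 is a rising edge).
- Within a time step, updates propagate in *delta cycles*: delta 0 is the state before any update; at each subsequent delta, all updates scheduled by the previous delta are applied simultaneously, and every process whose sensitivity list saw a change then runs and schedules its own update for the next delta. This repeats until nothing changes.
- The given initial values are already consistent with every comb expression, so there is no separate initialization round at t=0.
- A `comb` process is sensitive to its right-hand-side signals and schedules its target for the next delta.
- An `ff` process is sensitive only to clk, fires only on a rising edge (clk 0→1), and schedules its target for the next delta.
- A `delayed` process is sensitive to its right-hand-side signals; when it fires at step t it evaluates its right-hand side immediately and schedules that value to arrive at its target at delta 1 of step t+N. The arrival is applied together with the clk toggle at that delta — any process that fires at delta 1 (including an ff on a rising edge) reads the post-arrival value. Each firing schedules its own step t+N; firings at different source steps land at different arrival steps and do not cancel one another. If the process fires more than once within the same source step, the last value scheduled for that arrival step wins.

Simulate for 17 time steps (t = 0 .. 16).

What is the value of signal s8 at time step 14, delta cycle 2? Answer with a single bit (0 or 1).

t=0 Δ0: s4=1 s7=1 s1=0 s8=0 s5=0 s2=0 s0=0 s6=1 clk=0 s3=1
  Δ1: clk:0→1
  Δ2: s2:0→1
  Δ3: s8:0→1
  (3Δ to stable)
t=1 Δ0: s4=1 s7=1 s1=0 s8=1 s5=0 s2=1 s0=0 s6=1 clk=1 s3=1
  Δ1: clk:1→0
  (1Δ to stable)
t=2 Δ0: s4=1 s7=1 s1=0 s8=1 s5=0 s2=1 s0=0 s6=1 clk=0 s3=1
  Δ1: clk:0→1
  Δ2: s2:1→0
  Δ3: s8:1→0
  (3Δ to stable)
t=3 Δ0: s4=1 s7=1 s1=0 s8=0 s5=0 s2=0 s0=0 s6=1 clk=1 s3=1
  Δ1: clk:1→0
  (1Δ to stable)
t=4 Δ0: s4=1 s7=1 s1=0 s8=0 s5=0 s2=0 s0=0 s6=1 clk=0 s3=1
  Δ1: clk:0→1
  Δ2: s2:0→1
  Δ3: s8:0→1
  (3Δ to stable)
t=5 Δ0: s4=1 s7=1 s1=0 s8=1 s5=0 s2=1 s0=0 s6=1 clk=1 s3=1
  Δ1: clk:1→0
  (1Δ to stable)
t=6 Δ0: s4=1 s7=1 s1=0 s8=1 s5=0 s2=1 s0=0 s6=1 clk=0 s3=1
  Δ1: clk:0→1
  Δ2: s2:1→0
  Δ3: s8:1→0
  (3Δ to stable)
t=7 Δ0: s4=1 s7=1 s1=0 s8=0 s5=0 s2=0 s0=0 s6=1 clk=1 s3=1
  Δ1: clk:1→0
  (1Δ to stable)
t=8 Δ0: s4=1 s7=1 s1=0 s8=0 s5=0 s2=0 s0=0 s6=1 clk=0 s3=1
  Δ1: clk:0→1
  Δ2: s2:0→1
  Δ3: s8:0→1
  (3Δ to stable)
t=9 Δ0: s4=1 s7=1 s1=0 s8=1 s5=0 s2=1 s0=0 s6=1 clk=1 s3=1
  Δ1: clk:1→0
  (1Δ to stable)
t=10 Δ0: s4=1 s7=1 s1=0 s8=1 s5=0 s2=1 s0=0 s6=1 clk=0 s3=1
  Δ1: clk:0→1
  Δ2: s2:1→0
  Δ3: s8:1→0
  (3Δ to stable)
t=11 Δ0: s4=1 s7=1 s1=0 s8=0 s5=0 s2=0 s0=0 s6=1 clk=1 s3=1
  Δ1: clk:1→0
  (1Δ to stable)
t=12 Δ0: s4=1 s7=1 s1=0 s8=0 s5=0 s2=0 s0=0 s6=1 clk=0 s3=1
  Δ1: clk:0→1
  Δ2: s2:0→1
  Δ3: s8:0→1
  (3Δ to stable)
t=13 Δ0: s4=1 s7=1 s1=0 s8=1 s5=0 s2=1 s0=0 s6=1 clk=1 s3=1
  Δ1: clk:1→0
  (1Δ to stable)
t=14 Δ0: s4=1 s7=1 s1=0 s8=1 s5=0 s2=1 s0=0 s6=1 clk=0 s3=1
  Δ1: clk:0→1
  Δ2: s2:1→0
  Δ3: s8:1→0
  (3Δ to stable)
t=15 Δ0: s4=1 s7=1 s1=0 s8=0 s5=0 s2=0 s0=0 s6=1 clk=1 s3=1
  Δ1: clk:1→0
  (1Δ to stable)
t=16 Δ0: s4=1 s7=1 s1=0 s8=0 s5=0 s2=0 s0=0 s6=1 clk=0 s3=1
  Δ1: clk:0→1
  Δ2: s2:0→1
  Δ3: s8:0→1
  (3Δ to stable)

1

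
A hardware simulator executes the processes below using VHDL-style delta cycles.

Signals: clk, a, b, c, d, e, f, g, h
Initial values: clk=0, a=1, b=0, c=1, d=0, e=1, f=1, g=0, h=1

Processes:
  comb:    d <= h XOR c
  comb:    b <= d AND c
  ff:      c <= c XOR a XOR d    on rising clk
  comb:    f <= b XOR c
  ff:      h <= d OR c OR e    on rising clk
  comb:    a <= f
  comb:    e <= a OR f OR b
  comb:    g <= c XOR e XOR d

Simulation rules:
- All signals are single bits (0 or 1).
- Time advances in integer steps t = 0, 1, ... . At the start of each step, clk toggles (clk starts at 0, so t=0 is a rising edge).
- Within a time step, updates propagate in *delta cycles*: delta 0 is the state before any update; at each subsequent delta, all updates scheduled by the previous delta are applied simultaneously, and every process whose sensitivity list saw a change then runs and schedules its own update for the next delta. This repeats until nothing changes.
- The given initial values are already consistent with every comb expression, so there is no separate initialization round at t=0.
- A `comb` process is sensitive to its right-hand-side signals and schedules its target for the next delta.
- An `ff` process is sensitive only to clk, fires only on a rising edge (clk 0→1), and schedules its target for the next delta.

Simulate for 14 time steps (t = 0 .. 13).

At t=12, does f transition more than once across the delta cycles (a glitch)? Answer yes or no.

[bits: g,f,a,d,b,clk,e,h,c]
t=0: Δ0=011000111 Δ1=011001111 Δ2=011001110 Δ3=101101110 Δ4=000101110 Δ5=000101010 Δ6=100101010 | 6Δ
t=1: Δ0=100101010 Δ1=100100010 | 1Δ
t=2: Δ0=100100010 Δ1=100101010 Δ2=100101011 Δ3=010011011 Δ4=101001111 Δ5=010001111 Δ6=011001111 | 6Δ
t=3: Δ0=011001111 Δ1=011000111 | 1Δ
t=4: Δ0=011000111 Δ1=011001111 Δ2=011001110 Δ3=101101110 Δ4=000101110 Δ5=000101010 Δ6=100101010 | 6Δ
t=5: Δ0=100101010 Δ1=100100010 | 1Δ
t=6: Δ0=100100010 Δ1=100101010 Δ2=100101011 Δ3=010011011 Δ4=101001111 Δ5=010001111 Δ6=011001111 | 6Δ
t=7: Δ0=011001111 Δ1=011000111 | 1Δ
t=8: Δ0=011000111 Δ1=011001111 Δ2=011001110 Δ3=101101110 Δ4=000101110 Δ5=000101010 Δ6=100101010 | 6Δ
t=9: Δ0=100101010 Δ1=100100010 | 1Δ
t=10: Δ0=100100010 Δ1=100101010 Δ2=100101011 Δ3=010011011 Δ4=101001111 Δ5=010001111 Δ6=011001111 | 6Δ
t=11: Δ0=011001111 Δ1=011000111 | 1Δ
t=12: Δ0=011000111 Δ1=011001111 Δ2=011001110 Δ3=101101110 Δ4=000101110 Δ5=000101010 Δ6=100101010 | 6Δ
t=13: Δ0=100101010 Δ1=100100010 | 1Δ

no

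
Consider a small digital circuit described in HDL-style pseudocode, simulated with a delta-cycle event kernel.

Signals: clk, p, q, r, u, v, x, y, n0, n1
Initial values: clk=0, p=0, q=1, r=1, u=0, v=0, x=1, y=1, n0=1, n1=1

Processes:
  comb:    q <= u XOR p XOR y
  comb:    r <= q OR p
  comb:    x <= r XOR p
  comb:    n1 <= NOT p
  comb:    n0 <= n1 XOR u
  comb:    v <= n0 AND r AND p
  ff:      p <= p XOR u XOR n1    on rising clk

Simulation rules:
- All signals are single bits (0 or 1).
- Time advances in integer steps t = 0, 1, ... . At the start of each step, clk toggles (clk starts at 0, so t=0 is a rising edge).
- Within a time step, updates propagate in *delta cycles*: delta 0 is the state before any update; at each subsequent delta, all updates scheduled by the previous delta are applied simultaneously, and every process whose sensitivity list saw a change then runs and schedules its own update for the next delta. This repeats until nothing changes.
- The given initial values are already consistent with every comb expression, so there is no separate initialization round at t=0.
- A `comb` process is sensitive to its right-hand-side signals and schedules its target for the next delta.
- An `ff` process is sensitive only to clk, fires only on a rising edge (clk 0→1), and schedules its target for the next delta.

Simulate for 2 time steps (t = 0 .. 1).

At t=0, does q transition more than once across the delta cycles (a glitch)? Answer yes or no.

no

t0.Δ0 p=0 u=0 n0=1 n1=1 y=1 clk=0 v=0 x=1 r=1 q=1
t0.Δ1 p=0 u=0 n0=1 n1=1 y=1 clk=1 v=0 x=1 r=1 q=1
t0.Δ2 p=1 u=0 n0=1 n1=1 y=1 clk=1 v=0 x=1 r=1 q=1
t0.Δ3 p=1 u=0 n0=1 n1=0 y=1 clk=1 v=1 x=0 r=1 q=0
t0.Δ4 p=1 u=0 n0=0 n1=0 y=1 clk=1 v=1 x=0 r=1 q=0
t0.Δ5 p=1 u=0 n0=0 n1=0 y=1 clk=1 v=0 x=0 r=1 q=0
t1.Δ0 p=1 u=0 n0=0 n1=0 y=1 clk=1 v=0 x=0 r=1 q=0
t1.Δ1 p=1 u=0 n0=0 n1=0 y=1 clk=0 v=0 x=0 r=1 q=0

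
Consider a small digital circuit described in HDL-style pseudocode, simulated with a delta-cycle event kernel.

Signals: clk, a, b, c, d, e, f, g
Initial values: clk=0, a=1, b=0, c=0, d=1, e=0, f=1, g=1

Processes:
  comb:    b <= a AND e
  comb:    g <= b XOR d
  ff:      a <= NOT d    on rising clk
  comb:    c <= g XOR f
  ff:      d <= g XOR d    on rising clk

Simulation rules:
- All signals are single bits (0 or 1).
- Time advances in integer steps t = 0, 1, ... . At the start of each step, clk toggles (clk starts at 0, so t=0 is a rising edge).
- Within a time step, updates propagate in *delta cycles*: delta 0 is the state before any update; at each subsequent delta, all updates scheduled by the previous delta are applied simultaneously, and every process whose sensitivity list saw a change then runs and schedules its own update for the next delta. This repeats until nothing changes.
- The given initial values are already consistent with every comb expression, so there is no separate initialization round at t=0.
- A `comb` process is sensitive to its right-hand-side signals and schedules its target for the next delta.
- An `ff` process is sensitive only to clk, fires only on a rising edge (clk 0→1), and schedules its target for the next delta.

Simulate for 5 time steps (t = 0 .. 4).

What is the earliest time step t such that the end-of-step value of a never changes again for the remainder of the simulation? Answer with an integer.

t0.Δ0 a=1 d=1 g=1 c=0 f=1 e=0 clk=0 b=0
t0.Δ1 a=1 d=1 g=1 c=0 f=1 e=0 clk=1 b=0
t0.Δ2 a=0 d=0 g=1 c=0 f=1 e=0 clk=1 b=0
t0.Δ3 a=0 d=0 g=0 c=0 f=1 e=0 clk=1 b=0
t0.Δ4 a=0 d=0 g=0 c=1 f=1 e=0 clk=1 b=0
t1.Δ0 a=0 d=0 g=0 c=1 f=1 e=0 clk=1 b=0
t1.Δ1 a=0 d=0 g=0 c=1 f=1 e=0 clk=0 b=0
t2.Δ0 a=0 d=0 g=0 c=1 f=1 e=0 clk=0 b=0
t2.Δ1 a=0 d=0 g=0 c=1 f=1 e=0 clk=1 b=0
t2.Δ2 a=1 d=0 g=0 c=1 f=1 e=0 clk=1 b=0
t3.Δ0 a=1 d=0 g=0 c=1 f=1 e=0 clk=1 b=0
t3.Δ1 a=1 d=0 g=0 c=1 f=1 e=0 clk=0 b=0
t4.Δ0 a=1 d=0 g=0 c=1 f=1 e=0 clk=0 b=0
t4.Δ1 a=1 d=0 g=0 c=1 f=1 e=0 clk=1 b=0

2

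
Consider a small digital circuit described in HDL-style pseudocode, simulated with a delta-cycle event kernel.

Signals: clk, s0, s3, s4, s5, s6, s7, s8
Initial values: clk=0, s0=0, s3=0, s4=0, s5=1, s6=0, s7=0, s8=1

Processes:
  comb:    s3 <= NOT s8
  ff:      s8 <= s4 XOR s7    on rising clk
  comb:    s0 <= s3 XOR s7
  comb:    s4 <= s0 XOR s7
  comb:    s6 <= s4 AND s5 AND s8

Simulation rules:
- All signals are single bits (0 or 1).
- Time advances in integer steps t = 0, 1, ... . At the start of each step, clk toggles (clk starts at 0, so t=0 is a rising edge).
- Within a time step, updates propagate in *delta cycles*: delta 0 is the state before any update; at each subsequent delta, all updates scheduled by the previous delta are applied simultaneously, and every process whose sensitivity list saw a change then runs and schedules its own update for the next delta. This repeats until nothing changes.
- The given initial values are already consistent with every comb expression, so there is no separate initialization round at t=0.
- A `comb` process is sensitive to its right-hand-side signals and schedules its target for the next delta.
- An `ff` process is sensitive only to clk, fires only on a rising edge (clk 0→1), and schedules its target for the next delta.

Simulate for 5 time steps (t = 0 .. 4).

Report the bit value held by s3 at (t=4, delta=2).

t0.Δ0 s7=0 s6=0 s3=0 clk=0 s5=1 s4=0 s0=0 s8=1
t0.Δ1 s7=0 s6=0 s3=0 clk=1 s5=1 s4=0 s0=0 s8=1
t0.Δ2 s7=0 s6=0 s3=0 clk=1 s5=1 s4=0 s0=0 s8=0
t0.Δ3 s7=0 s6=0 s3=1 clk=1 s5=1 s4=0 s0=0 s8=0
t0.Δ4 s7=0 s6=0 s3=1 clk=1 s5=1 s4=0 s0=1 s8=0
t0.Δ5 s7=0 s6=0 s3=1 clk=1 s5=1 s4=1 s0=1 s8=0
t1.Δ0 s7=0 s6=0 s3=1 clk=1 s5=1 s4=1 s0=1 s8=0
t1.Δ1 s7=0 s6=0 s3=1 clk=0 s5=1 s4=1 s0=1 s8=0
t2.Δ0 s7=0 s6=0 s3=1 clk=0 s5=1 s4=1 s0=1 s8=0
t2.Δ1 s7=0 s6=0 s3=1 clk=1 s5=1 s4=1 s0=1 s8=0
t2.Δ2 s7=0 s6=0 s3=1 clk=1 s5=1 s4=1 s0=1 s8=1
t2.Δ3 s7=0 s6=1 s3=0 clk=1 s5=1 s4=1 s0=1 s8=1
t2.Δ4 s7=0 s6=1 s3=0 clk=1 s5=1 s4=1 s0=0 s8=1
t2.Δ5 s7=0 s6=1 s3=0 clk=1 s5=1 s4=0 s0=0 s8=1
t2.Δ6 s7=0 s6=0 s3=0 clk=1 s5=1 s4=0 s0=0 s8=1
t3.Δ0 s7=0 s6=0 s3=0 clk=1 s5=1 s4=0 s0=0 s8=1
t3.Δ1 s7=0 s6=0 s3=0 clk=0 s5=1 s4=0 s0=0 s8=1
t4.Δ0 s7=0 s6=0 s3=0 clk=0 s5=1 s4=0 s0=0 s8=1
t4.Δ1 s7=0 s6=0 s3=0 clk=1 s5=1 s4=0 s0=0 s8=1
t4.Δ2 s7=0 s6=0 s3=0 clk=1 s5=1 s4=0 s0=0 s8=0
t4.Δ3 s7=0 s6=0 s3=1 clk=1 s5=1 s4=0 s0=0 s8=0
t4.Δ4 s7=0 s6=0 s3=1 clk=1 s5=1 s4=0 s0=1 s8=0
t4.Δ5 s7=0 s6=0 s3=1 clk=1 s5=1 s4=1 s0=1 s8=0

0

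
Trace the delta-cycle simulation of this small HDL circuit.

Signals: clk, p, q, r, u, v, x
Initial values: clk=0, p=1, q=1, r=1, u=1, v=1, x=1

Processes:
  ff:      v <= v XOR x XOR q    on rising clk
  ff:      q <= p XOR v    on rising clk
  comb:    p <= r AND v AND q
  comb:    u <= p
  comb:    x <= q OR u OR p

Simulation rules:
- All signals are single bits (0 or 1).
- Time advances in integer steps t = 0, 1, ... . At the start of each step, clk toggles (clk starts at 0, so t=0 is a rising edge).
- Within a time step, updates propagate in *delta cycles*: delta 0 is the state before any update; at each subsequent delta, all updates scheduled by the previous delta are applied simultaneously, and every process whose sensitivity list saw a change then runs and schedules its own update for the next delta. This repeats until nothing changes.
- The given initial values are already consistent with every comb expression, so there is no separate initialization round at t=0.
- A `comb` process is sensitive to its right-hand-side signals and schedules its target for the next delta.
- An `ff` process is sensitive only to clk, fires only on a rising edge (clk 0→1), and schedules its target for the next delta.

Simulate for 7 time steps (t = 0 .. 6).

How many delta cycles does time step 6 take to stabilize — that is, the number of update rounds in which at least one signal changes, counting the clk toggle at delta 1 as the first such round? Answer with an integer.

4

t0.Δ0 x=1 q=1 p=1 r=1 v=1 u=1 clk=0
t0.Δ1 x=1 q=1 p=1 r=1 v=1 u=1 clk=1
t0.Δ2 x=1 q=0 p=1 r=1 v=1 u=1 clk=1
t0.Δ3 x=1 q=0 p=0 r=1 v=1 u=1 clk=1
t0.Δ4 x=1 q=0 p=0 r=1 v=1 u=0 clk=1
t0.Δ5 x=0 q=0 p=0 r=1 v=1 u=0 clk=1
t1.Δ0 x=0 q=0 p=0 r=1 v=1 u=0 clk=1
t1.Δ1 x=0 q=0 p=0 r=1 v=1 u=0 clk=0
t2.Δ0 x=0 q=0 p=0 r=1 v=1 u=0 clk=0
t2.Δ1 x=0 q=0 p=0 r=1 v=1 u=0 clk=1
t2.Δ2 x=0 q=1 p=0 r=1 v=1 u=0 clk=1
t2.Δ3 x=1 q=1 p=1 r=1 v=1 u=0 clk=1
t2.Δ4 x=1 q=1 p=1 r=1 v=1 u=1 clk=1
t3.Δ0 x=1 q=1 p=1 r=1 v=1 u=1 clk=1
t3.Δ1 x=1 q=1 p=1 r=1 v=1 u=1 clk=0
t4.Δ0 x=1 q=1 p=1 r=1 v=1 u=1 clk=0
t4.Δ1 x=1 q=1 p=1 r=1 v=1 u=1 clk=1
t4.Δ2 x=1 q=0 p=1 r=1 v=1 u=1 clk=1
t4.Δ3 x=1 q=0 p=0 r=1 v=1 u=1 clk=1
t4.Δ4 x=1 q=0 p=0 r=1 v=1 u=0 clk=1
t4.Δ5 x=0 q=0 p=0 r=1 v=1 u=0 clk=1
t5.Δ0 x=0 q=0 p=0 r=1 v=1 u=0 clk=1
t5.Δ1 x=0 q=0 p=0 r=1 v=1 u=0 clk=0
t6.Δ0 x=0 q=0 p=0 r=1 v=1 u=0 clk=0
t6.Δ1 x=0 q=0 p=0 r=1 v=1 u=0 clk=1
t6.Δ2 x=0 q=1 p=0 r=1 v=1 u=0 clk=1
t6.Δ3 x=1 q=1 p=1 r=1 v=1 u=0 clk=1
t6.Δ4 x=1 q=1 p=1 r=1 v=1 u=1 clk=1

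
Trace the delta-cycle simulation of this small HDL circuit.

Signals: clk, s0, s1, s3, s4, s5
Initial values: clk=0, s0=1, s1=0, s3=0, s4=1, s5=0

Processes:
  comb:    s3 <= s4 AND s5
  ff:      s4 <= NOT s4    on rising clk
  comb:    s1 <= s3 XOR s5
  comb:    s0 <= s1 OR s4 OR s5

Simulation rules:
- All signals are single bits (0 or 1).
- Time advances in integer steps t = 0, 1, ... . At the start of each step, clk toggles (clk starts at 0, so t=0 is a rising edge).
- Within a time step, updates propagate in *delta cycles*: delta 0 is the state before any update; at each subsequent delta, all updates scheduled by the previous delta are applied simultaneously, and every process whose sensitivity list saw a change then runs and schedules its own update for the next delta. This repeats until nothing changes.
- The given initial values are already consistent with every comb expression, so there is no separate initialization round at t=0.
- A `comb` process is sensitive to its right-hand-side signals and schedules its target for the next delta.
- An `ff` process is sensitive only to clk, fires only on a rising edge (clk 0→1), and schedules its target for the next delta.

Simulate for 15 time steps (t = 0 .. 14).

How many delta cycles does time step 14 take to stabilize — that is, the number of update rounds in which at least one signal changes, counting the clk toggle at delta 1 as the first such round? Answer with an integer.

3

t=0 Δ0: clk=0 s5=0 s3=0 s4=1 s0=1 s1=0
  Δ1: clk:0→1
  Δ2: s4:1→0
  Δ3: s0:1→0
  (3Δ to stable)
t=1 Δ0: clk=1 s5=0 s3=0 s4=0 s0=0 s1=0
  Δ1: clk:1→0
  (1Δ to stable)
t=2 Δ0: clk=0 s5=0 s3=0 s4=0 s0=0 s1=0
  Δ1: clk:0→1
  Δ2: s4:0→1
  Δ3: s0:0→1
  (3Δ to stable)
t=3 Δ0: clk=1 s5=0 s3=0 s4=1 s0=1 s1=0
  Δ1: clk:1→0
  (1Δ to stable)
t=4 Δ0: clk=0 s5=0 s3=0 s4=1 s0=1 s1=0
  Δ1: clk:0→1
  Δ2: s4:1→0
  Δ3: s0:1→0
  (3Δ to stable)
t=5 Δ0: clk=1 s5=0 s3=0 s4=0 s0=0 s1=0
  Δ1: clk:1→0
  (1Δ to stable)
t=6 Δ0: clk=0 s5=0 s3=0 s4=0 s0=0 s1=0
  Δ1: clk:0→1
  Δ2: s4:0→1
  Δ3: s0:0→1
  (3Δ to stable)
t=7 Δ0: clk=1 s5=0 s3=0 s4=1 s0=1 s1=0
  Δ1: clk:1→0
  (1Δ to stable)
t=8 Δ0: clk=0 s5=0 s3=0 s4=1 s0=1 s1=0
  Δ1: clk:0→1
  Δ2: s4:1→0
  Δ3: s0:1→0
  (3Δ to stable)
t=9 Δ0: clk=1 s5=0 s3=0 s4=0 s0=0 s1=0
  Δ1: clk:1→0
  (1Δ to stable)
t=10 Δ0: clk=0 s5=0 s3=0 s4=0 s0=0 s1=0
  Δ1: clk:0→1
  Δ2: s4:0→1
  Δ3: s0:0→1
  (3Δ to stable)
t=11 Δ0: clk=1 s5=0 s3=0 s4=1 s0=1 s1=0
  Δ1: clk:1→0
  (1Δ to stable)
t=12 Δ0: clk=0 s5=0 s3=0 s4=1 s0=1 s1=0
  Δ1: clk:0→1
  Δ2: s4:1→0
  Δ3: s0:1→0
  (3Δ to stable)
t=13 Δ0: clk=1 s5=0 s3=0 s4=0 s0=0 s1=0
  Δ1: clk:1→0
  (1Δ to stable)
t=14 Δ0: clk=0 s5=0 s3=0 s4=0 s0=0 s1=0
  Δ1: clk:0→1
  Δ2: s4:0→1
  Δ3: s0:0→1
  (3Δ to stable)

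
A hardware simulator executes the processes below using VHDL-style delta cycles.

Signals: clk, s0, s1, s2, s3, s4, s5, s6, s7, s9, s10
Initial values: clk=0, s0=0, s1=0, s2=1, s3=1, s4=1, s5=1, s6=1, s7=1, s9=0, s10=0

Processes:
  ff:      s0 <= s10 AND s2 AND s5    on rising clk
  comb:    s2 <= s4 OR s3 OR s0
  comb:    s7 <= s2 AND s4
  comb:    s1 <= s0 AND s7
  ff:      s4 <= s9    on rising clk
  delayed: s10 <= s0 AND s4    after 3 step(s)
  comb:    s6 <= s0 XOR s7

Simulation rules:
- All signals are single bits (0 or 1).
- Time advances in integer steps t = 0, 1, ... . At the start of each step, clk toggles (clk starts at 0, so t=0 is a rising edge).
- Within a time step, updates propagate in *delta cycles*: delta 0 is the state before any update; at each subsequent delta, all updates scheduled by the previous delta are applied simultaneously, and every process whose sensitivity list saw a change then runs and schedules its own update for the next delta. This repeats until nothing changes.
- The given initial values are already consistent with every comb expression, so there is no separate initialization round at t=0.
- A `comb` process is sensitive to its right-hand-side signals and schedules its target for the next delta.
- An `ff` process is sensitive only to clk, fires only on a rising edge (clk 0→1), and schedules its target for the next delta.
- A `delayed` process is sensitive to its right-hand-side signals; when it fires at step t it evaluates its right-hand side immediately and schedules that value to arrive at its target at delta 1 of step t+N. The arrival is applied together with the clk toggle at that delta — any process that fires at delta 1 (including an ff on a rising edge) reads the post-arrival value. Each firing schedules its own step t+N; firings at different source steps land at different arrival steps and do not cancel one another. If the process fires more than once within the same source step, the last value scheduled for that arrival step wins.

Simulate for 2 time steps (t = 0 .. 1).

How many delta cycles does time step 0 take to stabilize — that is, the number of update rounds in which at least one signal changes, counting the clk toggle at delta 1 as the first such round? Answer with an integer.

t=0 Δ0: s0=0 s6=1 s7=1 s1=0 s3=1 s4=1 s2=1 clk=0 s10=0 s5=1 s9=0
  Δ1: clk:0→1
  Δ2: s4:1→0
  Δ3: s7:1→0
  Δ4: s6:1→0
  (4Δ to stable)
t=1 Δ0: s0=0 s6=0 s7=0 s1=0 s3=1 s4=0 s2=1 clk=1 s10=0 s5=1 s9=0
  Δ1: clk:1→0
  (1Δ to stable)

4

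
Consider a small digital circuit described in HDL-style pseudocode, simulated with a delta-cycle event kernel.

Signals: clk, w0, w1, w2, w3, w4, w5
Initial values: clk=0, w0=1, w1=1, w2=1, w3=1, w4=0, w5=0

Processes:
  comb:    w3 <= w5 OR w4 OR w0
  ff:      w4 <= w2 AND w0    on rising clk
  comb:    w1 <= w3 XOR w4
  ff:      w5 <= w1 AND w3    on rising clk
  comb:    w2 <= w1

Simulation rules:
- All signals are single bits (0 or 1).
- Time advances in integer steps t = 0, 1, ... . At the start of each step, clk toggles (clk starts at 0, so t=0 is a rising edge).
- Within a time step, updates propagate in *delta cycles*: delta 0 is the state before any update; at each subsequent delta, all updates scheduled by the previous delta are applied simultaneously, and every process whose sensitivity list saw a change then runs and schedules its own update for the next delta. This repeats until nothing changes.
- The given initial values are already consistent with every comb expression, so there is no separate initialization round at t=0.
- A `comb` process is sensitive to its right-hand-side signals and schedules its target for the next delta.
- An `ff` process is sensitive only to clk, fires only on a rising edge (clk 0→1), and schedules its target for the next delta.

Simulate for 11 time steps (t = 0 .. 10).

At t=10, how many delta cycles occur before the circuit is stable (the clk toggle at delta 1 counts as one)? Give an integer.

4

t=0 Δ0: w3=1 w0=1 w5=0 clk=0 w2=1 w4=0 w1=1
  Δ1: clk:0→1
  Δ2: w5:0→1, w4:0→1
  Δ3: w1:1→0
  Δ4: w2:1→0
  (4Δ to stable)
t=1 Δ0: w3=1 w0=1 w5=1 clk=1 w2=0 w4=1 w1=0
  Δ1: clk:1→0
  (1Δ to stable)
t=2 Δ0: w3=1 w0=1 w5=1 clk=0 w2=0 w4=1 w1=0
  Δ1: clk:0→1
  Δ2: w5:1→0, w4:1→0
  Δ3: w1:0→1
  Δ4: w2:0→1
  (4Δ to stable)
t=3 Δ0: w3=1 w0=1 w5=0 clk=1 w2=1 w4=0 w1=1
  Δ1: clk:1→0
  (1Δ to stable)
t=4 Δ0: w3=1 w0=1 w5=0 clk=0 w2=1 w4=0 w1=1
  Δ1: clk:0→1
  Δ2: w5:0→1, w4:0→1
  Δ3: w1:1→0
  Δ4: w2:1→0
  (4Δ to stable)
t=5 Δ0: w3=1 w0=1 w5=1 clk=1 w2=0 w4=1 w1=0
  Δ1: clk:1→0
  (1Δ to stable)
t=6 Δ0: w3=1 w0=1 w5=1 clk=0 w2=0 w4=1 w1=0
  Δ1: clk:0→1
  Δ2: w5:1→0, w4:1→0
  Δ3: w1:0→1
  Δ4: w2:0→1
  (4Δ to stable)
t=7 Δ0: w3=1 w0=1 w5=0 clk=1 w2=1 w4=0 w1=1
  Δ1: clk:1→0
  (1Δ to stable)
t=8 Δ0: w3=1 w0=1 w5=0 clk=0 w2=1 w4=0 w1=1
  Δ1: clk:0→1
  Δ2: w5:0→1, w4:0→1
  Δ3: w1:1→0
  Δ4: w2:1→0
  (4Δ to stable)
t=9 Δ0: w3=1 w0=1 w5=1 clk=1 w2=0 w4=1 w1=0
  Δ1: clk:1→0
  (1Δ to stable)
t=10 Δ0: w3=1 w0=1 w5=1 clk=0 w2=0 w4=1 w1=0
  Δ1: clk:0→1
  Δ2: w5:1→0, w4:1→0
  Δ3: w1:0→1
  Δ4: w2:0→1
  (4Δ to stable)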